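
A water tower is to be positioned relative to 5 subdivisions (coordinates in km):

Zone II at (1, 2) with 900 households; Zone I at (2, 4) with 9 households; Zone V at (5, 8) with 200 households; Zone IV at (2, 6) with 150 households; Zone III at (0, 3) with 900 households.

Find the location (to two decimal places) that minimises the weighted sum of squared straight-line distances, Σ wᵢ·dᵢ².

The minimiser of Σwᵢ‖p−pᵢ‖² is the weighted centroid p* = (Σwᵢpᵢ)/(Σwᵢ).
Σwᵢ = 2159.
Σwᵢxᵢ = 900·1 + 9·2 + 200·5 + 150·2 + 900·0 = 2218.
Σwᵢyᵢ = 900·2 + 9·4 + 200·8 + 150·6 + 900·3 = 7036.
x* = 2218/2159 = 1.03, y* = 7036/2159 = 3.26.

(1.03, 3.26)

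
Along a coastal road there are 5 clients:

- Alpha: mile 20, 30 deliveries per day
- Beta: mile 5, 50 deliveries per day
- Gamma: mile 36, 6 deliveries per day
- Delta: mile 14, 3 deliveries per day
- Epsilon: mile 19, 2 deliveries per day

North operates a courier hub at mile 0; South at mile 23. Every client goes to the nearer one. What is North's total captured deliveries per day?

The indifferent point is the midpoint (0+23)/2 = 11.5; clients left of it (closer to North at 0) go to North, those right go to South.
  Beta at 5 (w=50) → North
  Delta at 14 (w=3) → South
  Epsilon at 19 (w=2) → South
  Alpha at 20 (w=30) → South
  Gamma at 36 (w=6) → South
North captures 50; South captures 41.

50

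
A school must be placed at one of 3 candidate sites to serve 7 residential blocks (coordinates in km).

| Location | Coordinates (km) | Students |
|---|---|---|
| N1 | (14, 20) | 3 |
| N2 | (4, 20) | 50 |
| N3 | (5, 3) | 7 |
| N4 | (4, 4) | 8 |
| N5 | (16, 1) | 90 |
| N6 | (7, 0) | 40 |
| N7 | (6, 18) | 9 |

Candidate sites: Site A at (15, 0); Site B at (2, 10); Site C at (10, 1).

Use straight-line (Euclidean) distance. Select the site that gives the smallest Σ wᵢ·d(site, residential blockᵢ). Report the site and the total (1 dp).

Total weighted distance at each candidate:
  Site A (15, 0): total = 1996.5
  Site B (2, 10): total = 2686.3
  Site C (10, 1): total = 1969.5
Minimum is at Site C with total 1969.5 km.

Site C, total 1969.5 km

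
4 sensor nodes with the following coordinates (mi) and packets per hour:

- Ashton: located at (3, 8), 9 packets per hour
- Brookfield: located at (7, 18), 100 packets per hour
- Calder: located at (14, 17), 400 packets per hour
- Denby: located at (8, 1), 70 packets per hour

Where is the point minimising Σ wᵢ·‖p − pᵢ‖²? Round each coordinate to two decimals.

The minimiser of Σwᵢ‖p−pᵢ‖² is the weighted centroid p* = (Σwᵢpᵢ)/(Σwᵢ).
Σwᵢ = 579.
Σwᵢxᵢ = 9·3 + 100·7 + 400·14 + 70·8 = 6887.
Σwᵢyᵢ = 9·8 + 100·18 + 400·17 + 70·1 = 8742.
x* = 6887/579 = 11.89, y* = 8742/579 = 15.10.

(11.89, 15.10)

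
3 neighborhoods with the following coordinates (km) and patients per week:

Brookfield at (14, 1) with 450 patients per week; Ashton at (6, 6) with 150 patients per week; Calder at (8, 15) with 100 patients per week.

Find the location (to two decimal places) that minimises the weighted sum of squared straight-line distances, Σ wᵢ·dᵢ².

(11.43, 4.07)

The minimiser of Σwᵢ‖p−pᵢ‖² is the weighted centroid p* = (Σwᵢpᵢ)/(Σwᵢ).
Σwᵢ = 700.
Σwᵢxᵢ = 450·14 + 150·6 + 100·8 = 8000.
Σwᵢyᵢ = 450·1 + 150·6 + 100·15 = 2850.
x* = 8000/700 = 11.43, y* = 2850/700 = 4.07.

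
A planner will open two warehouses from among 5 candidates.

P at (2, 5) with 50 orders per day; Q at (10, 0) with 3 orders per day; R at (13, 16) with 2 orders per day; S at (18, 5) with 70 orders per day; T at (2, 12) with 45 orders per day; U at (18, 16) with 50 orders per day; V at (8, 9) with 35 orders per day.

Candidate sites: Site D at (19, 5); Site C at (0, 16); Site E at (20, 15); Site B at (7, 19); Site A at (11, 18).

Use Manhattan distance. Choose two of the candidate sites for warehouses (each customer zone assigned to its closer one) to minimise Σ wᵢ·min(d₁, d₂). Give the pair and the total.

{Site D, Site C}, total 2183

Evaluate every pair (each demand assigned to the nearer of the two):
  {Site D, Site C}: total = 2183
  {Site D, Site B}: total = 2505
  {Site D, Site A}: total = 2515
  {Site C, Site E}: total = 2526
  {Site D, Site E}: total = 2598
  {Site E, Site B}: total = 2947
  {Site E, Site A}: total = 3250
  {Site C, Site A}: total = 3255
  {Site B, Site A}: total = 3790
  {Site C, Site B}: total = 3839
Best pair: {Site D, Site C} with total 2183.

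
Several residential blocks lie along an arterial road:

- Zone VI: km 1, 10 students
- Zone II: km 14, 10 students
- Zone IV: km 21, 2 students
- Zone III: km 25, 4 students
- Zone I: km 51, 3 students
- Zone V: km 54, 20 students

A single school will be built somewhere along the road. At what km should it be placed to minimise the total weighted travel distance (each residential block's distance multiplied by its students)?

x = 25

For a sum of weighted absolute distances on a line, the optimum is the weighted median (not the mean). Total weight W = 49; half-weight = 24.5.
Sort by position and accumulate weight:
  km 1 (Zone VI, w=10) → cum 10
  km 14 (Zone II, w=10) → cum 20
  km 21 (Zone IV, w=2) → cum 22
  km 25 (Zone III, w=4) → cum 26  ≥ 24.5 → median here
  km 51 (Zone I, w=3) → cum 29
  km 54 (Zone V, w=20) → cum 49
Optimal location: km 25.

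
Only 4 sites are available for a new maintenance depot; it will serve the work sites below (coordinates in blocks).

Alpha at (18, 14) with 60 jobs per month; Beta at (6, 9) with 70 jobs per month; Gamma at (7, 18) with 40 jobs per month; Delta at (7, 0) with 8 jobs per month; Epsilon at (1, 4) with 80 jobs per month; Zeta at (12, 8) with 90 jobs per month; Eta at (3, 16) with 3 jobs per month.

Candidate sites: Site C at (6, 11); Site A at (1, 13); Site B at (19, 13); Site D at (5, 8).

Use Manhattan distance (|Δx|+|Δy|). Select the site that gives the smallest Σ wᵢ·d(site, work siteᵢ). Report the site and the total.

Total weighted distance at each candidate:
  Site C (6, 11): total = 3250
  Site A (1, 13): total = 4477
  Site B (19, 13): total = 5487
  Site D (5, 8): total = 3140
Minimum is at Site D with total 3140 blocks.

Site D, total 3140 blocks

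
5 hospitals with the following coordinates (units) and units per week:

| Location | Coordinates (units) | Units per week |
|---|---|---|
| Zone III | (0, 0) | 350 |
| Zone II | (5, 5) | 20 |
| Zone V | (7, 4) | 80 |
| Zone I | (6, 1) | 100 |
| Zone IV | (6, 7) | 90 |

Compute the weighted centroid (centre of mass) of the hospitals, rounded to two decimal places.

(2.81, 1.80)

The minimiser of Σwᵢ‖p−pᵢ‖² is the weighted centroid p* = (Σwᵢpᵢ)/(Σwᵢ).
Σwᵢ = 640.
Σwᵢxᵢ = 350·0 + 20·5 + 80·7 + 100·6 + 90·6 = 1800.
Σwᵢyᵢ = 350·0 + 20·5 + 80·4 + 100·1 + 90·7 = 1150.
x* = 1800/640 = 2.81, y* = 1150/640 = 1.80.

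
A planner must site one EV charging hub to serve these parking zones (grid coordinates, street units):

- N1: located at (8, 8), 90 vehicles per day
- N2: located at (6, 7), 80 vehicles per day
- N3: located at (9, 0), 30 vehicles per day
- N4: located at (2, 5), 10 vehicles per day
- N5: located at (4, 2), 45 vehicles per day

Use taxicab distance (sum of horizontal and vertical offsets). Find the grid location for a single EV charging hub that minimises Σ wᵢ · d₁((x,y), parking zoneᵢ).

(6, 7)

Manhattan distance separates: Σwᵢ(|x−xᵢ|+|y−yᵢ|) = Σwᵢ|x−xᵢ| + Σwᵢ|y−yᵢ|, so x and y are optimised independently as 1-D weighted medians.
Total weight W = 255; half = 127.5.
x-coordinate, sorted with cumulative weight:
  x=2 (N4, w=10) cum 10
  x=4 (N5, w=45) cum 55
  x=6 (N2, w=80) cum 135  ← median
  x=8 (N1, w=90) cum 225
  x=9 (N3, w=30) cum 255
⇒ x* = 6
y-coordinate, sorted with cumulative weight:
  y=0 (N3, w=30) cum 30
  y=2 (N5, w=45) cum 75
  y=5 (N4, w=10) cum 85
  y=7 (N2, w=80) cum 165  ← median
  y=8 (N1, w=90) cum 255
⇒ y* = 7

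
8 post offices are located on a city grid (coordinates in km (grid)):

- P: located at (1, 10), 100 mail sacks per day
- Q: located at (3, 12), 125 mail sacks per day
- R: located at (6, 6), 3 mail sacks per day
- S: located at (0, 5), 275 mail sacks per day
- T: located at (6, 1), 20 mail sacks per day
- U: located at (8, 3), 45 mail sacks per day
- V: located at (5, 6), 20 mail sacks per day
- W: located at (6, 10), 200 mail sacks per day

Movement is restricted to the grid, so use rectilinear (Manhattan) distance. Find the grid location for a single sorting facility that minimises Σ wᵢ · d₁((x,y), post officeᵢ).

Manhattan distance separates: Σwᵢ(|x−xᵢ|+|y−yᵢ|) = Σwᵢ|x−xᵢ| + Σwᵢ|y−yᵢ|, so x and y are optimised independently as 1-D weighted medians.
Total weight W = 788; half = 394.
x-coordinate, sorted with cumulative weight:
  x=0 (S, w=275) cum 275
  x=1 (P, w=100) cum 375
  x=3 (Q, w=125) cum 500  ← median
  x=5 (V, w=20) cum 520
  x=6 (R, w=3) cum 523
  x=6 (T, w=20) cum 543
  x=6 (W, w=200) cum 743
  x=8 (U, w=45) cum 788
⇒ x* = 3
y-coordinate, sorted with cumulative weight:
  y=1 (T, w=20) cum 20
  y=3 (U, w=45) cum 65
  y=5 (S, w=275) cum 340
  y=6 (R, w=3) cum 343
  y=6 (V, w=20) cum 363
  y=10 (P, w=100) cum 463  ← median
  y=10 (W, w=200) cum 663
  y=12 (Q, w=125) cum 788
⇒ y* = 10

(3, 10)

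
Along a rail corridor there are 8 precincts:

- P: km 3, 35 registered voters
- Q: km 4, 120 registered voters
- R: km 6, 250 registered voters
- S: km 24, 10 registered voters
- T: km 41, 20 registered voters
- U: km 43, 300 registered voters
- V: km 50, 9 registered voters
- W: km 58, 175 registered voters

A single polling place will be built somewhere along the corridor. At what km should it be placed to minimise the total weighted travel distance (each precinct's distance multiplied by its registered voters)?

For a sum of weighted absolute distances on a line, the optimum is the weighted median (not the mean). Total weight W = 919; half-weight = 459.5.
Sort by position and accumulate weight:
  km 3 (P, w=35) → cum 35
  km 4 (Q, w=120) → cum 155
  km 6 (R, w=250) → cum 405
  km 24 (S, w=10) → cum 415
  km 41 (T, w=20) → cum 435
  km 43 (U, w=300) → cum 735  ≥ 459.5 → median here
  km 50 (V, w=9) → cum 744
  km 58 (W, w=175) → cum 919
Optimal location: km 43.

x = 43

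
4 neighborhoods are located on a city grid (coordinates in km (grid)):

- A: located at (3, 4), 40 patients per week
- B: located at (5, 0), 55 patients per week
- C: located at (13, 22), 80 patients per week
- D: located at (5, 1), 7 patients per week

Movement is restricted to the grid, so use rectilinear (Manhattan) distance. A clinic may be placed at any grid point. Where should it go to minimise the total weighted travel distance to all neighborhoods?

(5, 4)

Manhattan distance separates: Σwᵢ(|x−xᵢ|+|y−yᵢ|) = Σwᵢ|x−xᵢ| + Σwᵢ|y−yᵢ|, so x and y are optimised independently as 1-D weighted medians.
Total weight W = 182; half = 91.
x-coordinate, sorted with cumulative weight:
  x=3 (A, w=40) cum 40
  x=5 (B, w=55) cum 95  ← median
  x=5 (D, w=7) cum 102
  x=13 (C, w=80) cum 182
⇒ x* = 5
y-coordinate, sorted with cumulative weight:
  y=0 (B, w=55) cum 55
  y=1 (D, w=7) cum 62
  y=4 (A, w=40) cum 102  ← median
  y=22 (C, w=80) cum 182
⇒ y* = 4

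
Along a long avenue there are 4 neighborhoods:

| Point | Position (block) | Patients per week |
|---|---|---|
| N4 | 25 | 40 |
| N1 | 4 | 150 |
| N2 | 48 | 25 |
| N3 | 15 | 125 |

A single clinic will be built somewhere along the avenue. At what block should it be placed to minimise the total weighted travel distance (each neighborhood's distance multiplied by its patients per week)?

For a sum of weighted absolute distances on a line, the optimum is the weighted median (not the mean). Total weight W = 340; half-weight = 170.
Sort by position and accumulate weight:
  block 4 (N1, w=150) → cum 150
  block 15 (N3, w=125) → cum 275  ≥ 170 → median here
  block 25 (N4, w=40) → cum 315
  block 48 (N2, w=25) → cum 340
Optimal location: block 15.

x = 15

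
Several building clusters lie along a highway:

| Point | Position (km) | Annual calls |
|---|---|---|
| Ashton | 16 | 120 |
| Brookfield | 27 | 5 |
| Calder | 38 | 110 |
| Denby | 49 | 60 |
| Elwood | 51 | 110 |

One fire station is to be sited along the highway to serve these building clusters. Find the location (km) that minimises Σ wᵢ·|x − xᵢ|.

For a sum of weighted absolute distances on a line, the optimum is the weighted median (not the mean). Total weight W = 405; half-weight = 202.5.
Sort by position and accumulate weight:
  km 16 (Ashton, w=120) → cum 120
  km 27 (Brookfield, w=5) → cum 125
  km 38 (Calder, w=110) → cum 235  ≥ 202.5 → median here
  km 49 (Denby, w=60) → cum 295
  km 51 (Elwood, w=110) → cum 405
Optimal location: km 38.

x = 38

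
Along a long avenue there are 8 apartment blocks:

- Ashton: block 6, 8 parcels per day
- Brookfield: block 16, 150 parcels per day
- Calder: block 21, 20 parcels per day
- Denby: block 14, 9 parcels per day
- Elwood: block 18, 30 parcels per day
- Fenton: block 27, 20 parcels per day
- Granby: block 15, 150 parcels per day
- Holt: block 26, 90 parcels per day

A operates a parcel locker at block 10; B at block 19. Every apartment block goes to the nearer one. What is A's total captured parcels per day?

17

The indifferent point is the midpoint (10+19)/2 = 14.5; apartment blocks left of it (closer to A at 10) go to A, those right go to B.
  Ashton at 6 (w=8) → A
  Denby at 14 (w=9) → A
  Granby at 15 (w=150) → B
  Brookfield at 16 (w=150) → B
  Elwood at 18 (w=30) → B
  Calder at 21 (w=20) → B
  Holt at 26 (w=90) → B
  Fenton at 27 (w=20) → B
A captures 17; B captures 460.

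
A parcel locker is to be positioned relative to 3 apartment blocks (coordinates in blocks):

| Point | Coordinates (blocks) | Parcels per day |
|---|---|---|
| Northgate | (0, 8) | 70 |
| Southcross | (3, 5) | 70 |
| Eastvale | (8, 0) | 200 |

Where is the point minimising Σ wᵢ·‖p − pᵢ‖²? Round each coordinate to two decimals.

The minimiser of Σwᵢ‖p−pᵢ‖² is the weighted centroid p* = (Σwᵢpᵢ)/(Σwᵢ).
Σwᵢ = 340.
Σwᵢxᵢ = 70·0 + 70·3 + 200·8 = 1810.
Σwᵢyᵢ = 70·8 + 70·5 + 200·0 = 910.
x* = 1810/340 = 5.32, y* = 910/340 = 2.68.

(5.32, 2.68)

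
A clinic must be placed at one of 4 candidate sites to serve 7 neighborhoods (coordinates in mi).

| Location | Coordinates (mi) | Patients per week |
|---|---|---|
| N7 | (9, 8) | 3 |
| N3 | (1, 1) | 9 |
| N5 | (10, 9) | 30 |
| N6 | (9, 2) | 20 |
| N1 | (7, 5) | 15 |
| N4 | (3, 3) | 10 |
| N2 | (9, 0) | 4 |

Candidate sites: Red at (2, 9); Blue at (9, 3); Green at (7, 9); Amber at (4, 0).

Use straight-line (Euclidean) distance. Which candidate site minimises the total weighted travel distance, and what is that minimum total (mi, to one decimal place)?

Blue, total 406.1 mi

Total weighted distance at each candidate:
  Red (2, 9): total = 734.2
  Blue (9, 3): total = 406.1
  Green (7, 9): total = 501.3
  Amber (4, 0): total = 628.1
Minimum is at Blue with total 406.1 mi.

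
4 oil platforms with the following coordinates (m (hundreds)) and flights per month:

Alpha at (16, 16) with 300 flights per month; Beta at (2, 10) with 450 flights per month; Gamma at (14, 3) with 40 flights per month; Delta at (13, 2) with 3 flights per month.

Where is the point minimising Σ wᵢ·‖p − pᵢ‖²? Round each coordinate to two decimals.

The minimiser of Σwᵢ‖p−pᵢ‖² is the weighted centroid p* = (Σwᵢpᵢ)/(Σwᵢ).
Σwᵢ = 793.
Σwᵢxᵢ = 300·16 + 450·2 + 40·14 + 3·13 = 6299.
Σwᵢyᵢ = 300·16 + 450·10 + 40·3 + 3·2 = 9426.
x* = 6299/793 = 7.94, y* = 9426/793 = 11.89.

(7.94, 11.89)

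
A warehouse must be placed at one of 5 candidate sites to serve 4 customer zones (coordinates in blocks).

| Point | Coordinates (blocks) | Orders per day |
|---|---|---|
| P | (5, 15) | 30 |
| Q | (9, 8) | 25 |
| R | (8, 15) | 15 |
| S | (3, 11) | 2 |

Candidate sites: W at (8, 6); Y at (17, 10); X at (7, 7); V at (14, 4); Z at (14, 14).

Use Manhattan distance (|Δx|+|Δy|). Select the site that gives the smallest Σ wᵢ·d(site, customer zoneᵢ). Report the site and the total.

X, total 526 blocks

Total weighted distance at each candidate:
  W (8, 6): total = 590
  Y (17, 10): total = 1000
  X (7, 7): total = 526
  V (14, 4): total = 1116
  Z (14, 14): total = 708
Minimum is at X with total 526 blocks.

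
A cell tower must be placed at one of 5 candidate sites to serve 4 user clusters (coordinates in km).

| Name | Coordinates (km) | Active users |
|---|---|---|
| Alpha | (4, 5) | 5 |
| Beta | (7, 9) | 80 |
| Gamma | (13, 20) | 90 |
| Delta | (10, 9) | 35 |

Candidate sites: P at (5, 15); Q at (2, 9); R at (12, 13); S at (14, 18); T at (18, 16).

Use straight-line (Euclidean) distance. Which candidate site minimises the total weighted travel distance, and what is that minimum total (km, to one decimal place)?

R, total 1361.7 km

Total weighted distance at each candidate:
  P (5, 15): total = 1678.6
  Q (2, 9): total = 2102.4
  R (12, 13): total = 1361.7
  S (14, 18): total = 1540.1
  T (18, 16): total = 2080.4
Minimum is at R with total 1361.7 km.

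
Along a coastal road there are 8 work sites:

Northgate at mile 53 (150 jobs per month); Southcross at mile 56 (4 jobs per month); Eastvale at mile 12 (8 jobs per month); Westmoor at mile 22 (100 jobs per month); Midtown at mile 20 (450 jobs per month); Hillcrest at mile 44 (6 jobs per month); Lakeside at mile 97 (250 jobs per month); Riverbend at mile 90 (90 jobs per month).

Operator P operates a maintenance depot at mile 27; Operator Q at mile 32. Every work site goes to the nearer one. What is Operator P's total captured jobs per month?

558

The indifferent point is the midpoint (27+32)/2 = 29.5; work sites left of it (closer to Operator P at 27) go to Operator P, those right go to Operator Q.
  Eastvale at 12 (w=8) → Operator P
  Midtown at 20 (w=450) → Operator P
  Westmoor at 22 (w=100) → Operator P
  Hillcrest at 44 (w=6) → Operator Q
  Northgate at 53 (w=150) → Operator Q
  Southcross at 56 (w=4) → Operator Q
  Riverbend at 90 (w=90) → Operator Q
  Lakeside at 97 (w=250) → Operator Q
Operator P captures 558; Operator Q captures 500.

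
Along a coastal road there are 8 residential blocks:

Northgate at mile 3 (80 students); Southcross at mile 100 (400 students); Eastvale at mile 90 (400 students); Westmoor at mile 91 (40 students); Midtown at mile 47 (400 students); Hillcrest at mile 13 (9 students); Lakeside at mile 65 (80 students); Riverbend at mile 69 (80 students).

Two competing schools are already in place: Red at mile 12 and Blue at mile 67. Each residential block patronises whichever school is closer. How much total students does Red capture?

The indifferent point is the midpoint (12+67)/2 = 39.5; residential blocks left of it (closer to Red at 12) go to Red, those right go to Blue.
  Northgate at 3 (w=80) → Red
  Hillcrest at 13 (w=9) → Red
  Midtown at 47 (w=400) → Blue
  Lakeside at 65 (w=80) → Blue
  Riverbend at 69 (w=80) → Blue
  Eastvale at 90 (w=400) → Blue
  Westmoor at 91 (w=40) → Blue
  Southcross at 100 (w=400) → Blue
Red captures 89; Blue captures 1400.

89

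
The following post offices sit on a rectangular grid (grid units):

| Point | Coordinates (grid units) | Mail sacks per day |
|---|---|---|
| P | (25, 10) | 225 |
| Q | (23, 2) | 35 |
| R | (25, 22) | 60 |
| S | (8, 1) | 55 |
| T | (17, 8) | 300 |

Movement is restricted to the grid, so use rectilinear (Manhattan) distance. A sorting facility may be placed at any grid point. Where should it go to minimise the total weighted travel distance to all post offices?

(17, 8)

Manhattan distance separates: Σwᵢ(|x−xᵢ|+|y−yᵢ|) = Σwᵢ|x−xᵢ| + Σwᵢ|y−yᵢ|, so x and y are optimised independently as 1-D weighted medians.
Total weight W = 675; half = 337.5.
x-coordinate, sorted with cumulative weight:
  x=8 (S, w=55) cum 55
  x=17 (T, w=300) cum 355  ← median
  x=23 (Q, w=35) cum 390
  x=25 (P, w=225) cum 615
  x=25 (R, w=60) cum 675
⇒ x* = 17
y-coordinate, sorted with cumulative weight:
  y=1 (S, w=55) cum 55
  y=2 (Q, w=35) cum 90
  y=8 (T, w=300) cum 390  ← median
  y=10 (P, w=225) cum 615
  y=22 (R, w=60) cum 675
⇒ y* = 8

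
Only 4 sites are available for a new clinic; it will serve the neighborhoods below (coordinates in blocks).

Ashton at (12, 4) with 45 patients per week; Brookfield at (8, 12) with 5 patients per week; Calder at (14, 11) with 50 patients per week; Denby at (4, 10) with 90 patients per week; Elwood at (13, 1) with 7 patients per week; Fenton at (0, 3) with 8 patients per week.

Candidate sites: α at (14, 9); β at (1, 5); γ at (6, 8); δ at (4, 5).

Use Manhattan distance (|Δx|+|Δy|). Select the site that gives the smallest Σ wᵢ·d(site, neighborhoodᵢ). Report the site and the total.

Total weighted distance at each candidate:
  α (14, 9): total = 1673
  β (1, 5): total = 2416
  γ (6, 8): total = 1576
  δ (4, 5): total = 1849
Minimum is at γ with total 1576 blocks.

γ, total 1576 blocks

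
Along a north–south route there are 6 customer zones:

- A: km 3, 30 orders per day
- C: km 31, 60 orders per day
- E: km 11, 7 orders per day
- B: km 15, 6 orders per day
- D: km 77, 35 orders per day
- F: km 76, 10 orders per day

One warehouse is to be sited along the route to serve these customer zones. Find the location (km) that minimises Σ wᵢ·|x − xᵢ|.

For a sum of weighted absolute distances on a line, the optimum is the weighted median (not the mean). Total weight W = 148; half-weight = 74.
Sort by position and accumulate weight:
  km 3 (A, w=30) → cum 30
  km 11 (E, w=7) → cum 37
  km 15 (B, w=6) → cum 43
  km 31 (C, w=60) → cum 103  ≥ 74 → median here
  km 76 (F, w=10) → cum 113
  km 77 (D, w=35) → cum 148
Optimal location: km 31.

x = 31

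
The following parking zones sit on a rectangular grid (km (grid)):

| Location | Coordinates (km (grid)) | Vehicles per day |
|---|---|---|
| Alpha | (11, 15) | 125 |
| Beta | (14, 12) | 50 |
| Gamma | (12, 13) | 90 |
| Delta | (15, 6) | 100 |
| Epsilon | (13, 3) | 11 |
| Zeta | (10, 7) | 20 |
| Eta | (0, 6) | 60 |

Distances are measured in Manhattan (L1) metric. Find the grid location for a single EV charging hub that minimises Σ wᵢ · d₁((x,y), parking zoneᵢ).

Manhattan distance separates: Σwᵢ(|x−xᵢ|+|y−yᵢ|) = Σwᵢ|x−xᵢ| + Σwᵢ|y−yᵢ|, so x and y are optimised independently as 1-D weighted medians.
Total weight W = 456; half = 228.
x-coordinate, sorted with cumulative weight:
  x=0 (Eta, w=60) cum 60
  x=10 (Zeta, w=20) cum 80
  x=11 (Alpha, w=125) cum 205
  x=12 (Gamma, w=90) cum 295  ← median
  x=13 (Epsilon, w=11) cum 306
  x=14 (Beta, w=50) cum 356
  x=15 (Delta, w=100) cum 456
⇒ x* = 12
y-coordinate, sorted with cumulative weight:
  y=3 (Epsilon, w=11) cum 11
  y=6 (Delta, w=100) cum 111
  y=6 (Eta, w=60) cum 171
  y=7 (Zeta, w=20) cum 191
  y=12 (Beta, w=50) cum 241  ← median
  y=13 (Gamma, w=90) cum 331
  y=15 (Alpha, w=125) cum 456
⇒ y* = 12

(12, 12)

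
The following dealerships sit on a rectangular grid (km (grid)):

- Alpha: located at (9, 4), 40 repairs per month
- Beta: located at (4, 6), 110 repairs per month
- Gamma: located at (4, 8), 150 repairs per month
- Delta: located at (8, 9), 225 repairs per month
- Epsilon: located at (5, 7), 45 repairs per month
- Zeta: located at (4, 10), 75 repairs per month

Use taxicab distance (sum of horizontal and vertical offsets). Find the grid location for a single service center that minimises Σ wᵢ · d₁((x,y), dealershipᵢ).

Manhattan distance separates: Σwᵢ(|x−xᵢ|+|y−yᵢ|) = Σwᵢ|x−xᵢ| + Σwᵢ|y−yᵢ|, so x and y are optimised independently as 1-D weighted medians.
Total weight W = 645; half = 322.5.
x-coordinate, sorted with cumulative weight:
  x=4 (Beta, w=110) cum 110
  x=4 (Gamma, w=150) cum 260
  x=4 (Zeta, w=75) cum 335  ← median
  x=5 (Epsilon, w=45) cum 380
  x=8 (Delta, w=225) cum 605
  x=9 (Alpha, w=40) cum 645
⇒ x* = 4
y-coordinate, sorted with cumulative weight:
  y=4 (Alpha, w=40) cum 40
  y=6 (Beta, w=110) cum 150
  y=7 (Epsilon, w=45) cum 195
  y=8 (Gamma, w=150) cum 345  ← median
  y=9 (Delta, w=225) cum 570
  y=10 (Zeta, w=75) cum 645
⇒ y* = 8

(4, 8)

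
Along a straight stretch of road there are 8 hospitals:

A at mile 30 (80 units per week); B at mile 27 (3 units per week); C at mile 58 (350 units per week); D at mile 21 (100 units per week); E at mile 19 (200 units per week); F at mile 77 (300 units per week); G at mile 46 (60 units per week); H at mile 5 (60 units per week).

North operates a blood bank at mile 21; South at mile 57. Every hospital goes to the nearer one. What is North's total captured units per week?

The indifferent point is the midpoint (21+57)/2 = 39; hospitals left of it (closer to North at 21) go to North, those right go to South.
  H at 5 (w=60) → North
  E at 19 (w=200) → North
  D at 21 (w=100) → North
  B at 27 (w=3) → North
  A at 30 (w=80) → North
  G at 46 (w=60) → South
  C at 58 (w=350) → South
  F at 77 (w=300) → South
North captures 443; South captures 710.

443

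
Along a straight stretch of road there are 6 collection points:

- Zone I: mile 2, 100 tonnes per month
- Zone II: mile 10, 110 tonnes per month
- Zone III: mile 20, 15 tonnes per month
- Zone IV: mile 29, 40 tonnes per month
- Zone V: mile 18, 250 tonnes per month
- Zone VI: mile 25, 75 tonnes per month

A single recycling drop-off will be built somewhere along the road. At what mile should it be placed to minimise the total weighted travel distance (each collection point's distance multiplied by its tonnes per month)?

For a sum of weighted absolute distances on a line, the optimum is the weighted median (not the mean). Total weight W = 590; half-weight = 295.
Sort by position and accumulate weight:
  mile 2 (Zone I, w=100) → cum 100
  mile 10 (Zone II, w=110) → cum 210
  mile 18 (Zone V, w=250) → cum 460  ≥ 295 → median here
  mile 20 (Zone III, w=15) → cum 475
  mile 25 (Zone VI, w=75) → cum 550
  mile 29 (Zone IV, w=40) → cum 590
Optimal location: mile 18.

x = 18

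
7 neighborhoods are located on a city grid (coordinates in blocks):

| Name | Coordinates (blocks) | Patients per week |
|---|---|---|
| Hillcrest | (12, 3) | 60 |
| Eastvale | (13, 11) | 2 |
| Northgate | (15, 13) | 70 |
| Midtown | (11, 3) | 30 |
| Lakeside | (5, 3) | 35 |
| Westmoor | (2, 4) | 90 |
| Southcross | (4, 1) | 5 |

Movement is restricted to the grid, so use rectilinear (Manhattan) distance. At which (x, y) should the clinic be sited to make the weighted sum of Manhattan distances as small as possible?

Manhattan distance separates: Σwᵢ(|x−xᵢ|+|y−yᵢ|) = Σwᵢ|x−xᵢ| + Σwᵢ|y−yᵢ|, so x and y are optimised independently as 1-D weighted medians.
Total weight W = 292; half = 146.
x-coordinate, sorted with cumulative weight:
  x=2 (Westmoor, w=90) cum 90
  x=4 (Southcross, w=5) cum 95
  x=5 (Lakeside, w=35) cum 130
  x=11 (Midtown, w=30) cum 160  ← median
  x=12 (Hillcrest, w=60) cum 220
  x=13 (Eastvale, w=2) cum 222
  x=15 (Northgate, w=70) cum 292
⇒ x* = 11
y-coordinate, sorted with cumulative weight:
  y=1 (Southcross, w=5) cum 5
  y=3 (Hillcrest, w=60) cum 65
  y=3 (Midtown, w=30) cum 95
  y=3 (Lakeside, w=35) cum 130
  y=4 (Westmoor, w=90) cum 220  ← median
  y=11 (Eastvale, w=2) cum 222
  y=13 (Northgate, w=70) cum 292
⇒ y* = 4

(11, 4)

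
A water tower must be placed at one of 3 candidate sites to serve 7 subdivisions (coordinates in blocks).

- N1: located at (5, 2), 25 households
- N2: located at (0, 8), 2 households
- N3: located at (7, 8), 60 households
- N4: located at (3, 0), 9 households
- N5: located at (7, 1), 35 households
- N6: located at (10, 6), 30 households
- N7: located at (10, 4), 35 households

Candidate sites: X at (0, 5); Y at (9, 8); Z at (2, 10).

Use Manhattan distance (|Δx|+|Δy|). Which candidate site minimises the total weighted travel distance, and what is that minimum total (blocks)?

Y, total 1094 blocks

Total weighted distance at each candidate:
  X (0, 5): total = 1978
  Y (9, 8): total = 1094
  Z (2, 10): total = 2142
Minimum is at Y with total 1094 blocks.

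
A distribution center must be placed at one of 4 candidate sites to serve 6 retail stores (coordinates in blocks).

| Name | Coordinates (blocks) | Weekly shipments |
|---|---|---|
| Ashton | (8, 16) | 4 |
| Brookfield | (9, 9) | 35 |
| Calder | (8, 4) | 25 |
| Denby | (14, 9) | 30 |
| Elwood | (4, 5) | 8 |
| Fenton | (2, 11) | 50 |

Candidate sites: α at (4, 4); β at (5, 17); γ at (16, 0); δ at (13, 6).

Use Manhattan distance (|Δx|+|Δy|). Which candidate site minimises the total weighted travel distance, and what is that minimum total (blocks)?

Total weighted distance at each candidate:
  α (4, 4): total = 1422
  β (5, 17): total = 1900
  γ (16, 0): total = 2672
  δ (13, 6): total = 1480
Minimum is at α with total 1422 blocks.

α, total 1422 blocks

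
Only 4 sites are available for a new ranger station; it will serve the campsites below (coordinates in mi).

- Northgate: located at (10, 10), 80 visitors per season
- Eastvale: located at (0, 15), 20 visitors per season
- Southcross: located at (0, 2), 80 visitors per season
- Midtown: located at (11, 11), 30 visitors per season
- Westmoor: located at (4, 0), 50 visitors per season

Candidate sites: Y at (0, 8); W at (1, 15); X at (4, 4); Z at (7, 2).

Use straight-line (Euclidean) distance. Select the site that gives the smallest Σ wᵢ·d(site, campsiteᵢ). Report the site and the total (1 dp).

X, total 1767.7 mi

Total weighted distance at each candidate:
  Y (0, 8): total = 2225.1
  W (1, 15): total = 2974.7
  X (4, 4): total = 1767.7
  Z (7, 2): total = 2014.6
Minimum is at X with total 1767.7 mi.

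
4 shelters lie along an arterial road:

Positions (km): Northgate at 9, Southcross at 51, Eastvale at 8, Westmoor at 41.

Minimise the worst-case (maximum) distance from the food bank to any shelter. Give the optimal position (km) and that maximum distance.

location 29.5, max distance 21.5

The 1-center on a line is the midpoint of the two extreme points: leftmost at 8, rightmost at 51.
Optimal location = (8 + 51)/2 = 29.5; maximum distance = (51 − 8)/2 = 21.5.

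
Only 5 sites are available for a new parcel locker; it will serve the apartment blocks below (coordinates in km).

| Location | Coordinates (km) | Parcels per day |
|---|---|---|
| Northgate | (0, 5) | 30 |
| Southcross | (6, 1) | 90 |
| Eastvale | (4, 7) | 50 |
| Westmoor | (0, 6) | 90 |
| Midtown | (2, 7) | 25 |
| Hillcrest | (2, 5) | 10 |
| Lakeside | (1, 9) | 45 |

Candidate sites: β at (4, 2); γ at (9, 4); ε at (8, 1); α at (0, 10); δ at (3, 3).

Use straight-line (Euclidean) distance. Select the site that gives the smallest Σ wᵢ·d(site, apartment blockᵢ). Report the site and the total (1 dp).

δ, total 1430.7 km

Total weighted distance at each candidate:
  β (4, 2): total = 1623.8
  γ (9, 4): total = 2460.4
  ε (8, 1): total = 2420.5
  α (0, 10): total = 1941.1
  δ (3, 3): total = 1430.7
Minimum is at δ with total 1430.7 km.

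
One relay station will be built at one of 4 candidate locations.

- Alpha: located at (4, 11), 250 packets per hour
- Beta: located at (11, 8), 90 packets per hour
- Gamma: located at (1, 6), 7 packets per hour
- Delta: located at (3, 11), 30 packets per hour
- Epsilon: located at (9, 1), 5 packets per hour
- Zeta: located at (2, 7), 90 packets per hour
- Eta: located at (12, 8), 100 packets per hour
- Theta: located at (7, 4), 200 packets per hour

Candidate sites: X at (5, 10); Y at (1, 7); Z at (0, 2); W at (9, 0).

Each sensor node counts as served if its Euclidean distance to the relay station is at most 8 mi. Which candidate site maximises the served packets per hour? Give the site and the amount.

Coverage radius r = 8 mi; a point is covered iff (Δx)²+(Δy)² ≤ 8² = 64.
  X (5, 10): covers {Alpha, Beta, Gamma, Delta, Zeta, Eta, Theta} → 767
  Y (1, 7): covers {Alpha, Gamma, Delta, Zeta, Theta} → 577
  Z (0, 2): covers {Gamma, Zeta, Theta} → 297
  W (9, 0): covers {Epsilon, Theta} → 205
Maximum coverage at X: 767 packets per hour.

X, covering 767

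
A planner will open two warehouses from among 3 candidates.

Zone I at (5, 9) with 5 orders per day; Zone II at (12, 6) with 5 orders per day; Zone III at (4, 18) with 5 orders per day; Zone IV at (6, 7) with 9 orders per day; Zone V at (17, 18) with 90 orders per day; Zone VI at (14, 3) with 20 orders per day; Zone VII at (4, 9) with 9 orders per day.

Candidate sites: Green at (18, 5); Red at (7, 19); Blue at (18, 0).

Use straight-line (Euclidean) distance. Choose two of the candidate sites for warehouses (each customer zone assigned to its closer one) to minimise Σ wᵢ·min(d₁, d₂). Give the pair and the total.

{Green, Red}, total 1293.5

Evaluate every pair (each demand assigned to the nearer of the two):
  {Green, Red}: total = 1293.5
  {Red, Blue}: total = 1316.1
  {Green, Blue}: total = 1697.4
Best pair: {Green, Red} with total 1293.5.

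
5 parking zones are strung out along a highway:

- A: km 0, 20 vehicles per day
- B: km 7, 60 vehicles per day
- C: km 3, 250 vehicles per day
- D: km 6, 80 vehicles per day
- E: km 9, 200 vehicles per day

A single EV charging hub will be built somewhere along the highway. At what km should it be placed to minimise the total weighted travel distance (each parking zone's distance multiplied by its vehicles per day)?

x = 6

For a sum of weighted absolute distances on a line, the optimum is the weighted median (not the mean). Total weight W = 610; half-weight = 305.
Sort by position and accumulate weight:
  km 0 (A, w=20) → cum 20
  km 3 (C, w=250) → cum 270
  km 6 (D, w=80) → cum 350  ≥ 305 → median here
  km 7 (B, w=60) → cum 410
  km 9 (E, w=200) → cum 610
Optimal location: km 6.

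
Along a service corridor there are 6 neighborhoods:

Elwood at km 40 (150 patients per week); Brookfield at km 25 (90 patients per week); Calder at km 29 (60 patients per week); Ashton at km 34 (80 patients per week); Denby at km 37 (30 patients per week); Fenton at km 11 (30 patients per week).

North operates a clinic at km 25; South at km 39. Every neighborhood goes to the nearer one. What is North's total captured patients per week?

The indifferent point is the midpoint (25+39)/2 = 32; neighborhoods left of it (closer to North at 25) go to North, those right go to South.
  Fenton at 11 (w=30) → North
  Brookfield at 25 (w=90) → North
  Calder at 29 (w=60) → North
  Ashton at 34 (w=80) → South
  Denby at 37 (w=30) → South
  Elwood at 40 (w=150) → South
North captures 180; South captures 260.

180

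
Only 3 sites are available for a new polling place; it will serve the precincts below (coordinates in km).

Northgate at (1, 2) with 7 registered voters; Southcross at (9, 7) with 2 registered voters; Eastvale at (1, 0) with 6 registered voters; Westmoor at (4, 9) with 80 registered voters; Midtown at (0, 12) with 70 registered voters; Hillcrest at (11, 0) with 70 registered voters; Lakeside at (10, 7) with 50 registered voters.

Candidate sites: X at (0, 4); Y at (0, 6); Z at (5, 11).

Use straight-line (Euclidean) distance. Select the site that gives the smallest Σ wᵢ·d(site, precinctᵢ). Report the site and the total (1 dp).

Total weighted distance at each candidate:
  X (0, 4): total = 2473.0
  Y (0, 6): total = 2283.1
  Z (5, 11): total = 1883.6
Minimum is at Z with total 1883.6 km.

Z, total 1883.6 km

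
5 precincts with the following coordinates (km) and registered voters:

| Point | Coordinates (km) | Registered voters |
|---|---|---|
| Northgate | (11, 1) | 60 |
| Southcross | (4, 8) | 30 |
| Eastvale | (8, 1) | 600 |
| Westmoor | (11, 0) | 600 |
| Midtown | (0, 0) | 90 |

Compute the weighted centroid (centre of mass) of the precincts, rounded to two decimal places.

The minimiser of Σwᵢ‖p−pᵢ‖² is the weighted centroid p* = (Σwᵢpᵢ)/(Σwᵢ).
Σwᵢ = 1380.
Σwᵢxᵢ = 60·11 + 30·4 + 600·8 + 600·11 + 90·0 = 12180.
Σwᵢyᵢ = 60·1 + 30·8 + 600·1 + 600·0 + 90·0 = 900.
x* = 12180/1380 = 8.83, y* = 900/1380 = 0.65.

(8.83, 0.65)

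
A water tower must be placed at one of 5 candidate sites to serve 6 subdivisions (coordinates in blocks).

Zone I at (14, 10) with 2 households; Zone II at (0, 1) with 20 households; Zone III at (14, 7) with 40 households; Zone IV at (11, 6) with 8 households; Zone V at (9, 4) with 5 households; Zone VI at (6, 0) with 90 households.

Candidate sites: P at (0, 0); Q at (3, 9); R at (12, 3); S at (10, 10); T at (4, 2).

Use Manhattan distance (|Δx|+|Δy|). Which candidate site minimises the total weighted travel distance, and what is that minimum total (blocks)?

T, total 1219 blocks

Total weighted distance at each candidate:
  P (0, 0): total = 1649
  Q (3, 9): total = 1987
  R (12, 3): total = 1400
  S (10, 10): total = 2003
  T (4, 2): total = 1219
Minimum is at T with total 1219 blocks.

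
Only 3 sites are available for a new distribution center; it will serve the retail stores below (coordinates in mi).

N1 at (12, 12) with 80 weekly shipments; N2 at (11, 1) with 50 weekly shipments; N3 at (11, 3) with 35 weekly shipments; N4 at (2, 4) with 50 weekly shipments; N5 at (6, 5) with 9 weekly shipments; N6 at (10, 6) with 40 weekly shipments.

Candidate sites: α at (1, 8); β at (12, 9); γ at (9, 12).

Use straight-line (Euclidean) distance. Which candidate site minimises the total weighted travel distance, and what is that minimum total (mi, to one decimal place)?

Total weighted distance at each candidate:
  α (1, 8): total = 2565.4
  β (12, 9): total = 1624.1
  γ (9, 12): total = 1965.1
Minimum is at β with total 1624.1 mi.

β, total 1624.1 mi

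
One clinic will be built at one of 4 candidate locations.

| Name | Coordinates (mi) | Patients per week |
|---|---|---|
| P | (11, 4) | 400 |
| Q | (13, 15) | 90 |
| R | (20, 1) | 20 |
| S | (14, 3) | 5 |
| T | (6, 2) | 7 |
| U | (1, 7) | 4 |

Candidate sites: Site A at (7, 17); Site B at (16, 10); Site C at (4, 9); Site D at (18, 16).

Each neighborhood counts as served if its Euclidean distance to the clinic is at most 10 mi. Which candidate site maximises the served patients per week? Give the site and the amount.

Site B, covering 515

Coverage radius r = 10 mi; a point is covered iff (Δx)²+(Δy)² ≤ 10² = 100.
  Site A (7, 17): covers {Q} → 90
  Site B (16, 10): covers {P, Q, R, S} → 515
  Site C (4, 9): covers {P, T, U} → 411
  Site D (18, 16): covers {Q} → 90
Maximum coverage at Site B: 515 patients per week.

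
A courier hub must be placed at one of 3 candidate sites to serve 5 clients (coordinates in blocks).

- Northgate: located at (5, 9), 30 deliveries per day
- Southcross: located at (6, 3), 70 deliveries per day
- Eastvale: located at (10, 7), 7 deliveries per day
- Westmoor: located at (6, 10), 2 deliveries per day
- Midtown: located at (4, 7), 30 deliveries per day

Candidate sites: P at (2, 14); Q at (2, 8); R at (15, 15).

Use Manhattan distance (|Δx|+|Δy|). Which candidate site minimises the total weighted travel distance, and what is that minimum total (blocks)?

Q, total 915 blocks

Total weighted distance at each candidate:
  P (2, 14): total = 1681
  Q (2, 8): total = 915
  R (15, 15): total = 2639
Minimum is at Q with total 915 blocks.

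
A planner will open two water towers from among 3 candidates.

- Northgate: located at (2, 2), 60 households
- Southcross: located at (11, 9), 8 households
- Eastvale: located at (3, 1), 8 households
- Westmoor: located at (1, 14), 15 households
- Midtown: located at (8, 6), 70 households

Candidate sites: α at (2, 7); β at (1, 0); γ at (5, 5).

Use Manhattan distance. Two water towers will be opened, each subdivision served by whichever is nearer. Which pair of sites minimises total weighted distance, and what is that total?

Evaluate every pair (each demand assigned to the nearer of the two):
  {β, γ}: total = 759
  {α, γ}: total = 828
  {α, β}: total = 902
Best pair: {β, γ} with total 759.

{β, γ}, total 759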